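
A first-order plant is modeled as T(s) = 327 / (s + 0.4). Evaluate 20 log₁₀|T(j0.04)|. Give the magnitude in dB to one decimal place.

58.2 dB

|j0.04 + 0.4| = √(0.04² + 0.4²) = 0.402
|T(j0.04)| = 327 / 0.402 = 813.44
20 log₁₀(813.44) = 58.21 dB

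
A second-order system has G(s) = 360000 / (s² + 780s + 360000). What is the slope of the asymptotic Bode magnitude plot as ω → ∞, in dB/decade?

-40 dB/decade

With 0 zeros and 2 poles, the high-frequency asymptotic slope is 20 × (0 − 2) = -40 dB/decade.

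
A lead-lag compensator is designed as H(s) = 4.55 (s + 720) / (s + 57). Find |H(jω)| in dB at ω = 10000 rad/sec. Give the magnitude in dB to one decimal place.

13.2 dB

|j10000 + 720| = √(10000² + 720²) = 1.003e+04
|j10000 + 57| = √(10000² + 57²) = 1e+04
|H(j10000)| = 4.55 × 1.003e+04 / 1e+04 = 4.5617
20 log₁₀(4.5617) = 13.18 dB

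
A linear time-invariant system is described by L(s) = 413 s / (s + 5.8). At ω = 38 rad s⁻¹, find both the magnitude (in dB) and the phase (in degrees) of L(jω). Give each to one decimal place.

|L| = 52.2 dB, ∠L = 8.7°

|j38| = 38
|j38 + 5.8| = √(38² + 5.8²) = 38.44
|L(j38)| = 413 × 38 / 38.44 = 408.27
20 log₁₀(408.27) = 52.22 dB
∠(j38) = 90.00°
∠(j38 + 5.8) = arctan(38/5.8) = 81.32°
∠L(j38) = 90.00° − 81.32° = 8.68°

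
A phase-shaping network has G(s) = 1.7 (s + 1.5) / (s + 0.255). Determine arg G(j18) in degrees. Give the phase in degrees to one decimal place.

∠(j18 + 1.5) = arctan(18/1.5) = 85.24°
∠(j18 + 0.255) = arctan(18/0.255) = 89.19°
∠G(j18) = 85.24° − 89.19° = -3.95°

-4.0°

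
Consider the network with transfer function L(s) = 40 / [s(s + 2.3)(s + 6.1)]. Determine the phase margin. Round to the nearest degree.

30°

Gain crossover: |L(jω)| = 1 at ω ≈ 2.03 rad/s.
∠L(j2.03) = −90° − arctan(2.03/2.3) − arctan(2.03/6.1) ≈ -149.81°
PM = 180° + (-149.81°) = 30.19°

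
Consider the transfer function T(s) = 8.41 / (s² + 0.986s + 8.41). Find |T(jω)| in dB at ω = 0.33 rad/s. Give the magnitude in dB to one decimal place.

|(j0.33)² + 0.986(j0.33) + 8.41| = |8.3011 + j0.32538| = 8.307
|T(j0.33)| = 8.41 / 8.307 = 1.0123
20 log₁₀(1.0123) = 0.11 dB

0.1 dB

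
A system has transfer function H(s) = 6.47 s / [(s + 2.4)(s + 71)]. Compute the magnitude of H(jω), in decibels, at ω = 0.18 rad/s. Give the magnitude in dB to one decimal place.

|j0.18| = 0.18
|j0.18 + 2.4| = √(0.18² + 2.4²) = 2.407
|j0.18 + 71| = √(0.18² + 71²) = 71
|H(j0.18)| = 6.47 × 0.18 / (2.407 × 71) = 0.0068153
20 log₁₀(0.0068153) = -43.33 dB

-43.3 dB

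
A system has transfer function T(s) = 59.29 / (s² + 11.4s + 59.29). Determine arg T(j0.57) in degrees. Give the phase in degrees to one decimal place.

-6.3°

∠[(j0.57)² + 11.4(j0.57) + 59.29] = ∠[58.965 + j6.498] = 6.29°
∠T(j0.57) = −6.29° = -6.29°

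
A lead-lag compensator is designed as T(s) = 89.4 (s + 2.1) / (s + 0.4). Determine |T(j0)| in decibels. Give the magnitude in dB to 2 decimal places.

T(0) = 89.4 × 2.1 / 0.4 = 469.35
20 log₁₀(469.35) = 53.430 dB

53.43 dB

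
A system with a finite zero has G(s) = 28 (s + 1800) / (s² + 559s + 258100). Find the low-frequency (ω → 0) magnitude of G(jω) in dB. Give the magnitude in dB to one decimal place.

-14.2 dB

G(0) = 28 × 1800 / 258100 = 0.19527
20 log₁₀(0.19527) = -14.19 dB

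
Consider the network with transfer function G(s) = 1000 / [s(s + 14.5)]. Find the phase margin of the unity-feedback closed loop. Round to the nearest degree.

26°

Gain crossover: |G(jω)| = 1 at ω ≈ 30 rad/s.
∠G(j30) = −90° − arctan(30/14.5) ≈ -154.21°
PM = 180° + (-154.21°) = 25.79°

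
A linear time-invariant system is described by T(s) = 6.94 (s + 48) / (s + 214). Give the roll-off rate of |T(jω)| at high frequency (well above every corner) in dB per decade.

With 1 zero and 1 pole, the high-frequency asymptotic slope is 20 × (1 − 1) = 0 dB/decade.

0 dB/decade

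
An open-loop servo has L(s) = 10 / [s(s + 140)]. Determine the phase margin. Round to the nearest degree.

90°

Gain crossover: |L(jω)| = 1 at ω ≈ 0.0714 rad/sec.
∠L(j0.0714) = −90° − arctan(0.0714/140) ≈ -90.03°
PM = 180° + (-90.03°) = 89.97°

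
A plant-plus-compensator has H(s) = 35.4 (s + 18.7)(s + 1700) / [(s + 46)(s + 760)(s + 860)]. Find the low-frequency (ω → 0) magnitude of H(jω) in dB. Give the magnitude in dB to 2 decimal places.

H(0) = 35.4 × 18.7 × 1700 / (46 × 760 × 860) = 0.03743
20 log₁₀(0.03743) = -28.536 dB

-28.54 dB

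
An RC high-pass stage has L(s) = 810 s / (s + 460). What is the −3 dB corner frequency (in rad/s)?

For a single-pole high-pass, the −3 dB point is at the pole: ω = 460 rad/s.

460 rad/s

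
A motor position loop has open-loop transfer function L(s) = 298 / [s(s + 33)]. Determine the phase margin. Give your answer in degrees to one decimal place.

Gain crossover: |L(jω)| = 1 at ω ≈ 8.73 rad s⁻¹.
∠L(j8.73) = −90° − arctan(8.73/33) ≈ -104.82°
PM = 180° + (-104.82°) = 75.18°

75.2 deg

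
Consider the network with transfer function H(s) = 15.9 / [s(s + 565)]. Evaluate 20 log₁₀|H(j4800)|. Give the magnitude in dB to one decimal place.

-123.3 dB

|j4800 + 565| = √(4800² + 565²) = 4833
|j4800| = 4800
|H(j4800)| = 15.9 / (4833 × 4800) = 6.8537e-07
20 log₁₀(6.8537e-07) = -123.28 dB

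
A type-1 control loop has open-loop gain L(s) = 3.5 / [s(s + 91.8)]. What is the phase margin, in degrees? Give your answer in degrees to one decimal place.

90.0°

Gain crossover: |L(jω)| = 1 at ω ≈ 0.0381 rad/s.
∠L(j0.0381) = −90° − arctan(0.0381/91.8) ≈ -90.02°
PM = 180° + (-90.02°) = 89.98°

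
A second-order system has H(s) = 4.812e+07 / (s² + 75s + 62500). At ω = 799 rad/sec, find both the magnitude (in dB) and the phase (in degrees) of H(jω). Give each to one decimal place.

|(j799)² + 75(j799) + 62500| = |-5.759e+05 + j59925| = 5.79e+05
|H(j799)| = 4.812e+07 / 5.79e+05 = 83.107
20 log₁₀(83.107) = 38.39 dB
∠[(j799)² + 75(j799) + 62500] = ∠[-5.759e+05 + j59925] = 174.06°
∠H(j799) = −174.06° = -174.06°

|H| = 38.4 dB, ∠H = -174.1°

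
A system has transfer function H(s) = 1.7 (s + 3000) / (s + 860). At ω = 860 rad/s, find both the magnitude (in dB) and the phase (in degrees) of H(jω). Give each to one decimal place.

|j860 + 3000| = √(860² + 3000²) = 3121
|j860 + 860| = √(860² + 860²) = 1216
|H(j860)| = 1.7 × 3121 / 1216 = 4.3622
20 log₁₀(4.3622) = 12.79 dB
∠(j860 + 3000) = arctan(860/3000) = 16.00°
∠(j860 + 860) = arctan(860/860) = 45.00°
∠H(j860) = 16.00° − 45.00° = -29.00°

|H| = 12.8 dB, ∠H = -29.0 deg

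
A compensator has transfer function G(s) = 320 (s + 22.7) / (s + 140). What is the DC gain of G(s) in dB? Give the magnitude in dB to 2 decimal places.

34.30 dB

G(0) = 320 × 22.7 / 140 = 51.886
20 log₁₀(51.886) = 34.301 dB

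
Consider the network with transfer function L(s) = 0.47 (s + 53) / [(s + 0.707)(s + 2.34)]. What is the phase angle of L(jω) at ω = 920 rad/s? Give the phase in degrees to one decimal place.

-93.1°

∠(j920 + 53) = arctan(920/53) = 86.70°
∠(j920 + 0.707) = arctan(920/0.707) = 89.96°
∠(j920 + 2.34) = arctan(920/2.34) = 89.85°
∠L(j920) = 86.70° − (89.96° + 89.85°) = -93.11°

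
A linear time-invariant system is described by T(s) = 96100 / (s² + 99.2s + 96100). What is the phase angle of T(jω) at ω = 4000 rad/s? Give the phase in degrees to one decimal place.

∠[(j4000)² + 99.2(j4000) + 96100] = ∠[-1.5904e+07 + j3.968e+05] = 178.57°
∠T(j4000) = −178.57° = -178.57°

-178.6°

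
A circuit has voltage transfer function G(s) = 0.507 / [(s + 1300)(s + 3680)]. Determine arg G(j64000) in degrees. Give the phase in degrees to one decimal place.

∠(j64000 + 1300) = arctan(64000/1300) = 88.84°
∠(j64000 + 3680) = arctan(64000/3680) = 86.71°
∠G(j64000) = − (88.84° + 86.71°) = -175.55°

-175.5 deg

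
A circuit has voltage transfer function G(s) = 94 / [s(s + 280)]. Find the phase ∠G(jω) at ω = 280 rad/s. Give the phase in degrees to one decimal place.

∠(j280 + 280) = arctan(280/280) = 45.00°
∠(j280) = 90.00°
∠G(j280) = − (45.00° + 90.00°) = -135.00°

-135.0°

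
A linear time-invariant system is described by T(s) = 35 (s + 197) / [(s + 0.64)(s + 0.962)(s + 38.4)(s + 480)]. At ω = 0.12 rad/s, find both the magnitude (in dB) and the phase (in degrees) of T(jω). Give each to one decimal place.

|j0.12 + 197| = √(0.12² + 197²) = 197
|j0.12 + 0.64| = √(0.12² + 0.64²) = 0.6512
|j0.12 + 0.962| = √(0.12² + 0.962²) = 0.9695
|j0.12 + 38.4| = √(0.12² + 38.4²) = 38.4
|j0.12 + 480| = √(0.12² + 480²) = 480
|T(j0.12)| = 35 × 197 / (0.6512 × 0.9695 × 38.4 × 480) = 0.59258
20 log₁₀(0.59258) = -4.55 dB
∠(j0.12 + 197) = arctan(0.12/197) = 0.03°
∠(j0.12 + 0.64) = arctan(0.12/0.64) = 10.62°
∠(j0.12 + 0.962) = arctan(0.12/0.962) = 7.11°
∠(j0.12 + 38.4) = arctan(0.12/38.4) = 0.18°
∠(j0.12 + 480) = arctan(0.12/480) = 0.01°
∠T(j0.12) = 0.03° − (10.62° + 7.11° + 0.18° + 0.01°) = -17.89°

|T| = -4.5 dB, ∠T = -17.9 deg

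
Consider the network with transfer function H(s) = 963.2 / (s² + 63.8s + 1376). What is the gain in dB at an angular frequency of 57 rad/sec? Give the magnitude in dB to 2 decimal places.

-12.56 dB

|(j57)² + 63.8(j57) + 1376| = |-1873 + j3636.6| = 4091
|H(j57)| = 963.2 / 4091 = 0.23547
20 log₁₀(0.23547) = -12.561 dB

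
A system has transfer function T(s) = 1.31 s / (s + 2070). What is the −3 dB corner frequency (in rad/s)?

For a single-pole high-pass, the −3 dB point is at the pole: ω = 2070 rad/s.

2070 rad/s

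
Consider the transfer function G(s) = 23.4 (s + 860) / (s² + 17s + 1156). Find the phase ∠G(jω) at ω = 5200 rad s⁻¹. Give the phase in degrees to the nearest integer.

∠(j5200 + 860) = arctan(5200/860) = 80.61°
∠[(j5200)² + 17(j5200) + 1156] = ∠[-2.7039e+07 + j88400] = 179.81°
∠G(j5200) = 80.61° − 179.81° = -99.20°

-99°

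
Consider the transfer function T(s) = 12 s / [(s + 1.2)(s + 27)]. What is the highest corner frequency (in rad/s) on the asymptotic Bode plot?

Break frequencies occur at each pole and zero magnitude: 1.2 rad/s, 27 rad/s.
The highest is 27 rad/s.

27 rad/s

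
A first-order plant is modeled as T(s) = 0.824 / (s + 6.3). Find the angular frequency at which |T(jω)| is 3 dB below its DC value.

For a single-pole low-pass, the −3 dB point is at the pole: ω = 6.3 rad s⁻¹.

6.3 rad s⁻¹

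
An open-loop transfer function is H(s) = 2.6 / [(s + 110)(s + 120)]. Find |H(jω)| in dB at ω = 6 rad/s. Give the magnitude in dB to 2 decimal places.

-74.14 dB

|j6 + 110| = √(6² + 110²) = 110.2
|j6 + 120| = √(6² + 120²) = 120.1
|H(j6)| = 2.6 / (110.2 × 120.1) = 0.00019643
20 log₁₀(0.00019643) = -74.136 dB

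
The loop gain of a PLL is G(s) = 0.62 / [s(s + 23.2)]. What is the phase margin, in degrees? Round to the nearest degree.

Gain crossover: |G(jω)| = 1 at ω ≈ 0.0267 rad/sec.
∠G(j0.0267) = −90° − arctan(0.0267/23.2) ≈ -90.07°
PM = 180° + (-90.07°) = 89.93°

90°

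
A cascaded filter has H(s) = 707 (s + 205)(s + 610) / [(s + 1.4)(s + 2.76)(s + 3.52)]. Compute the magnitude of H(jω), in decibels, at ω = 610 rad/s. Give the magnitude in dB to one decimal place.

4.8 dB

|j610 + 205| = √(610² + 205²) = 643.5
|j610 + 610| = √(610² + 610²) = 862.7
|j610 + 1.4| = √(610² + 1.4²) = 610
|j610 + 2.76| = √(610² + 2.76²) = 610
|j610 + 3.52| = √(610² + 3.52²) = 610
|H(j610)| = 707 × 643.5 × 862.7 / (610 × 610 × 610) = 1.7291
20 log₁₀(1.7291) = 4.76 dB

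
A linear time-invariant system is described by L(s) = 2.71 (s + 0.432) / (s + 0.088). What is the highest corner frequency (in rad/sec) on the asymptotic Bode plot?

0.432 rad/sec

Break frequencies occur at each pole and zero magnitude: 0.088 rad/sec, 0.432 rad/sec.
The highest is 0.432 rad/sec.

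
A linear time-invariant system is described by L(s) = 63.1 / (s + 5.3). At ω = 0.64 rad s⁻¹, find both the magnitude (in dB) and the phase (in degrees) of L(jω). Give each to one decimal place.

|j0.64 + 5.3| = √(0.64² + 5.3²) = 5.339
|L(j0.64)| = 63.1 / 5.339 = 11.82
20 log₁₀(11.82) = 21.45 dB
∠(j0.64 + 5.3) = arctan(0.64/5.3) = 6.89°
∠L(j0.64) = −6.89° = -6.89°

|L| = 21.5 dB, ∠L = -6.9°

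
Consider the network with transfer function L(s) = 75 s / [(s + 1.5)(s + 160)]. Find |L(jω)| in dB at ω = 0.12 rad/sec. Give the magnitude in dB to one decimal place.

|j0.12| = 0.12
|j0.12 + 1.5| = √(0.12² + 1.5²) = 1.505
|j0.12 + 160| = √(0.12² + 160²) = 160
|L(j0.12)| = 75 × 0.12 / (1.505 × 160) = 0.037381
20 log₁₀(0.037381) = -28.55 dB

-28.5 dB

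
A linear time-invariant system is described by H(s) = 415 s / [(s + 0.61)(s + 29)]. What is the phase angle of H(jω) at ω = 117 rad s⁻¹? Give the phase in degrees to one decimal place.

-75.8°

∠(j117) = 90.00°
∠(j117 + 0.61) = arctan(117/0.61) = 89.70°
∠(j117 + 29) = arctan(117/29) = 76.08°
∠H(j117) = 90.00° − (89.70° + 76.08°) = -75.78°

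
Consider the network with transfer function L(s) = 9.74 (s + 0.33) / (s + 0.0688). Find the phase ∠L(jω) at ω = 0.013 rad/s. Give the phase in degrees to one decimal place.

∠(j0.013 + 0.33) = arctan(0.013/0.33) = 2.26°
∠(j0.013 + 0.0688) = arctan(0.013/0.0688) = 10.70°
∠L(j0.013) = 2.26° − 10.70° = -8.44°

-8.4 deg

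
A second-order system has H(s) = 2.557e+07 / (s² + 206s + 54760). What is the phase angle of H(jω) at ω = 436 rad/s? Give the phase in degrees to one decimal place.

-146.4 deg

∠[(j436)² + 206(j436) + 54760] = ∠[-1.3534e+05 + j89816] = 146.43°
∠H(j436) = −146.43° = -146.43°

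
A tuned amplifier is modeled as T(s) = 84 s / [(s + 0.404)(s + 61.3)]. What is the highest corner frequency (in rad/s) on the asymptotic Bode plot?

61.3 rad/s

Break frequencies occur at each pole and zero magnitude: 0.404 rad/s, 61.3 rad/s.
The highest is 61.3 rad/s.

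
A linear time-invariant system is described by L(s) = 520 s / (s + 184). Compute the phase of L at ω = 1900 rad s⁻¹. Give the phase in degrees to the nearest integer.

∠(j1900) = 90.00°
∠(j1900 + 184) = arctan(1900/184) = 84.47°
∠L(j1900) = 90.00° − 84.47° = 5.53°

6°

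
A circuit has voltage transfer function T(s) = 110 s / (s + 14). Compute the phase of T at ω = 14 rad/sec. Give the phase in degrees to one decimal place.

∠(j14) = 90.00°
∠(j14 + 14) = arctan(14/14) = 45.00°
∠T(j14) = 90.00° − 45.00° = 45.00°

45.0°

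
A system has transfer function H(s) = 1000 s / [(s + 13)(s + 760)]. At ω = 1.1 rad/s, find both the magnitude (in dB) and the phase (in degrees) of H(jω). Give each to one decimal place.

|H| = -19.1 dB, ∠H = 85.1 deg

|j1.1| = 1.1
|j1.1 + 13| = √(1.1² + 13²) = 13.05
|j1.1 + 760| = √(1.1² + 760²) = 760
|H(j1.1)| = 1000 × 1.1 / (13.05 × 760) = 0.11094
20 log₁₀(0.11094) = -19.10 dB
∠(j1.1) = 90.00°
∠(j1.1 + 13) = arctan(1.1/13) = 4.84°
∠(j1.1 + 760) = arctan(1.1/760) = 0.08°
∠H(j1.1) = 90.00° − (4.84° + 0.08°) = 85.08°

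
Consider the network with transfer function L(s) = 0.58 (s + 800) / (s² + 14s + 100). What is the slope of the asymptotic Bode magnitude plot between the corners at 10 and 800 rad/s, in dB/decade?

-40 dB/decade

In this band the factors already past their corner are: complex pole pair at ωₙ ≈ 10; net slope = -40 dB/decade.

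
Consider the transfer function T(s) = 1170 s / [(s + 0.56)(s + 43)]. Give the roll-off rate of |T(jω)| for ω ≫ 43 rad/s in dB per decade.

With 1 zero and 2 poles, the high-frequency asymptotic slope is 20 × (1 − 2) = -20 dB/decade.

-20 dB/decade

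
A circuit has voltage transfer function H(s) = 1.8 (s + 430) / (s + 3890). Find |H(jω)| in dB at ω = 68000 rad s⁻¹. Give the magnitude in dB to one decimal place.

5.1 dB

|j68000 + 430| = √(68000² + 430²) = 6.8e+04
|j68000 + 3890| = √(68000² + 3890²) = 6.811e+04
|H(j68000)| = 1.8 × 6.8e+04 / 6.811e+04 = 1.7971
20 log₁₀(1.7971) = 5.09 dB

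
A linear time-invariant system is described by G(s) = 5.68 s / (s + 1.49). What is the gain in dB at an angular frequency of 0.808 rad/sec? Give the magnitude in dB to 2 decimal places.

8.65 dB

|j0.808| = 0.808
|j0.808 + 1.49| = √(0.808² + 1.49²) = 1.695
|G(j0.808)| = 5.68 × 0.808 / 1.695 = 2.7077
20 log₁₀(2.7077) = 8.652 dB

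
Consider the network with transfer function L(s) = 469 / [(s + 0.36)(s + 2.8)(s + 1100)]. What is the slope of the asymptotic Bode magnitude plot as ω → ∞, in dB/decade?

-60 dB/decade

With 0 zeros and 3 poles, the high-frequency asymptotic slope is 20 × (0 − 3) = -60 dB/decade.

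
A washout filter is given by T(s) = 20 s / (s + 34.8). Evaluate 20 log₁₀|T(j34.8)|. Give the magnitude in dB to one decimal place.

23.0 dB

|j34.8| = 34.8
|j34.8 + 34.8| = √(34.8² + 34.8²) = 49.21
|T(j34.8)| = 20 × 34.8 / 49.21 = 14.142
20 log₁₀(14.142) = 23.01 dB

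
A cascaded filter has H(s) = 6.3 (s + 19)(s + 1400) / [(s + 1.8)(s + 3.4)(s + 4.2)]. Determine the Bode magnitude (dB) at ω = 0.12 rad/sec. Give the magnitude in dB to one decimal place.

76.3 dB

|j0.12 + 19| = √(0.12² + 19²) = 19
|j0.12 + 1400| = √(0.12² + 1400²) = 1400
|j0.12 + 1.8| = √(0.12² + 1.8²) = 1.804
|j0.12 + 3.4| = √(0.12² + 3.4²) = 3.402
|j0.12 + 4.2| = √(0.12² + 4.2²) = 4.202
|H(j0.12)| = 6.3 × 19 × 1400 / (1.804 × 3.402 × 4.202) = 6498.6
20 log₁₀(6498.6) = 76.26 dB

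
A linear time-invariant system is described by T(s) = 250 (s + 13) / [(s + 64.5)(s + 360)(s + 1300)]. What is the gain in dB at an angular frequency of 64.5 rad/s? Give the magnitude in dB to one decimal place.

|j64.5 + 13| = √(64.5² + 13²) = 65.8
|j64.5 + 64.5| = √(64.5² + 64.5²) = 91.22
|j64.5 + 360| = √(64.5² + 360²) = 365.7
|j64.5 + 1300| = √(64.5² + 1300²) = 1302
|T(j64.5)| = 250 × 65.8 / (91.22 × 365.7 × 1302) = 0.00037882
20 log₁₀(0.00037882) = -68.43 dB

-68.4 dB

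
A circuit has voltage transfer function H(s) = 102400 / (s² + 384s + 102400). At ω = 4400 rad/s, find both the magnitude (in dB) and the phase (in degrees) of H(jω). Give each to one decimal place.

|(j4400)² + 384(j4400) + 102400| = |-1.9258e+07 + j1.6896e+06| = 1.933e+07
|H(j4400)| = 102400 / 1.933e+07 = 0.005297
20 log₁₀(0.005297) = -45.52 dB
∠[(j4400)² + 384(j4400) + 102400] = ∠[-1.9258e+07 + j1.6896e+06] = 174.99°
∠H(j4400) = −174.99° = -174.99°

|H| = -45.5 dB, ∠H = -175.0°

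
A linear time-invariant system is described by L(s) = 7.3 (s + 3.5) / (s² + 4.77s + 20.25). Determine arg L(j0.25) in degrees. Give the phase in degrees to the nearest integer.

∠(j0.25 + 3.5) = arctan(0.25/3.5) = 4.09°
∠[(j0.25)² + 4.77(j0.25) + 20.25] = ∠[20.188 + j1.1925] = 3.38°
∠L(j0.25) = 4.09° − 3.38° = 0.71°

1°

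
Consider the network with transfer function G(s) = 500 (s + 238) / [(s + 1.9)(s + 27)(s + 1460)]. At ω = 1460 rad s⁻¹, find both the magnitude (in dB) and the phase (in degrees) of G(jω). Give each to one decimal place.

|j1460 + 238| = √(1460² + 238²) = 1479
|j1460 + 1.9| = √(1460² + 1.9²) = 1460
|j1460 + 27| = √(1460² + 27²) = 1460
|j1460 + 1460| = √(1460² + 1460²) = 2065
|G(j1460)| = 500 × 1479 / (1460 × 1460 × 2065) = 0.00016802
20 log₁₀(0.00016802) = -75.49 dB
∠(j1460 + 238) = arctan(1460/238) = 80.74°
∠(j1460 + 1.9) = arctan(1460/1.9) = 89.93°
∠(j1460 + 27) = arctan(1460/27) = 88.94°
∠(j1460 + 1460) = arctan(1460/1460) = 45.00°
∠G(j1460) = 80.74° − (89.93° + 88.94° + 45.00°) = -143.12°

|G| = -75.5 dB, ∠G = -143.1°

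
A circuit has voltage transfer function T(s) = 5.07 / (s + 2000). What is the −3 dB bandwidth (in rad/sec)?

2000 rad/sec

For a single-pole low-pass, the −3 dB point is at the pole: ω = 2000 rad/sec.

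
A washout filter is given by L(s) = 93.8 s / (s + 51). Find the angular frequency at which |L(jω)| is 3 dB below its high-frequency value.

For a single-pole high-pass, the −3 dB point is at the pole: ω = 51 rad/sec.

51 rad/sec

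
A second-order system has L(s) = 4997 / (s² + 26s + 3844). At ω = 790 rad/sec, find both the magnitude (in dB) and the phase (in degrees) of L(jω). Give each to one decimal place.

|(j790)² + 26(j790) + 3844| = |-6.2026e+05 + j20540| = 6.206e+05
|L(j790)| = 4997 / 6.206e+05 = 0.0080519
20 log₁₀(0.0080519) = -41.88 dB
∠[(j790)² + 26(j790) + 3844] = ∠[-6.2026e+05 + j20540] = 178.10°
∠L(j790) = −178.10° = -178.10°

|L| = -41.9 dB, ∠L = -178.1 deg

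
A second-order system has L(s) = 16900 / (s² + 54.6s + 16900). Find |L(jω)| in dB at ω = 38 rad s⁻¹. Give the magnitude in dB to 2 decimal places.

0.70 dB

|(j38)² + 54.6(j38) + 16900| = |15456 + j2074.8| = 1.559e+04
|L(j38)| = 16900 / 1.559e+04 = 1.0837
20 log₁₀(1.0837) = 0.698 dB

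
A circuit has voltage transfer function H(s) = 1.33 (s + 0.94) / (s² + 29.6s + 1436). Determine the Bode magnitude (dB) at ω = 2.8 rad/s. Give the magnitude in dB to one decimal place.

|j2.8 + 0.94| = √(2.8² + 0.94²) = 2.954
|(j2.8)² + 29.6(j2.8) + 1436| = |1428.2 + j82.88| = 1431
|H(j2.8)| = 1.33 × 2.954 / 1431 = 0.0027459
20 log₁₀(0.0027459) = -51.23 dB

-51.2 dB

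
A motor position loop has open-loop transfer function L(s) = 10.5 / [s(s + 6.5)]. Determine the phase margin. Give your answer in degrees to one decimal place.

Gain crossover: |L(jω)| = 1 at ω ≈ 1.57 rad s⁻¹.
∠L(j1.57) = −90° − arctan(1.57/6.5) ≈ -103.58°
PM = 180° + (-103.58°) = 76.42°

76.4°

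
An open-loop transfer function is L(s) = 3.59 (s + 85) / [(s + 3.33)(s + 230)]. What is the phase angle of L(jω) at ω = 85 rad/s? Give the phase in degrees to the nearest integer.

-63°

∠(j85 + 85) = arctan(85/85) = 45.00°
∠(j85 + 3.33) = arctan(85/3.33) = 87.76°
∠(j85 + 230) = arctan(85/230) = 20.28°
∠L(j85) = 45.00° − (87.76° + 20.28°) = -63.04°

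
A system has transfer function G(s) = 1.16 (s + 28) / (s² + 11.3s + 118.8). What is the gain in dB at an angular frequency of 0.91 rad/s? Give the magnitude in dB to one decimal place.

-11.2 dB

|j0.91 + 28| = √(0.91² + 28²) = 28.01
|(j0.91)² + 11.3(j0.91) + 118.8| = |117.97 + j10.283| = 118.4
|G(j0.91)| = 1.16 × 28.01 / 118.4 = 0.27442
20 log₁₀(0.27442) = -11.23 dB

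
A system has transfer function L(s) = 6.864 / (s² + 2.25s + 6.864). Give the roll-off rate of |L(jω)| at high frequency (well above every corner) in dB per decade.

With 0 zeros and 2 poles, the high-frequency asymptotic slope is 20 × (0 − 2) = -40 dB/decade.

-40 dB/decade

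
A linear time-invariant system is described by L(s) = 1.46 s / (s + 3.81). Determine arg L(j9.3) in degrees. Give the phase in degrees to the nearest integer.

22 deg

∠(j9.3) = 90.00°
∠(j9.3 + 3.81) = arctan(9.3/3.81) = 67.72°
∠L(j9.3) = 90.00° − 67.72° = 22.28°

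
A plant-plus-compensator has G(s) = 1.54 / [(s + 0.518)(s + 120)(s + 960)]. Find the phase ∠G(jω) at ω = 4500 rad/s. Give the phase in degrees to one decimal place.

-256.4°

∠(j4500 + 0.518) = arctan(4500/0.518) = 89.99°
∠(j4500 + 120) = arctan(4500/120) = 88.47°
∠(j4500 + 960) = arctan(4500/960) = 77.96°
∠G(j4500) = − (89.99° + 88.47° + 77.96°) = -256.42°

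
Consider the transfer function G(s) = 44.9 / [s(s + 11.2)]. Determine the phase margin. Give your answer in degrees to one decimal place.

71.3 deg

Gain crossover: |G(jω)| = 1 at ω ≈ 3.8 rad/s.
∠G(j3.8) = −90° − arctan(3.8/11.2) ≈ -108.73°
PM = 180° + (-108.73°) = 71.27°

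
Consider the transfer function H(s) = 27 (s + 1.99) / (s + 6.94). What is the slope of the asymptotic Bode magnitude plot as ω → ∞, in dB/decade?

0 dB/decade

With 1 zero and 1 pole, the high-frequency asymptotic slope is 20 × (1 − 1) = 0 dB/decade.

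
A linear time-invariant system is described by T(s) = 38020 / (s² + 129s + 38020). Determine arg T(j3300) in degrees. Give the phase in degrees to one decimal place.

-177.8°

∠[(j3300)² + 129(j3300) + 38020] = ∠[-1.0852e+07 + j4.257e+05] = 177.75°
∠T(j3300) = −177.75° = -177.75°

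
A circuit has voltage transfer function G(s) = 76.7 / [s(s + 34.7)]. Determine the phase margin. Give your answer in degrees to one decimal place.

86.4°

Gain crossover: |G(jω)| = 1 at ω ≈ 2.21 rad/s.
∠G(j2.21) = −90° − arctan(2.21/34.7) ≈ -93.64°
PM = 180° + (-93.64°) = 86.36°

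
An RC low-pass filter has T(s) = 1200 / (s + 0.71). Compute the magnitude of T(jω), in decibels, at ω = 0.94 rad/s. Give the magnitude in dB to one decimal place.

|j0.94 + 0.71| = √(0.94² + 0.71²) = 1.178
|T(j0.94)| = 1200 / 1.178 = 1018.7
20 log₁₀(1018.7) = 60.16 dB

60.2 dB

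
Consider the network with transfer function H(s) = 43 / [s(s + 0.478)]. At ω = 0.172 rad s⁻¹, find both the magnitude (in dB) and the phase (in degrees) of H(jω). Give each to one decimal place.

|H| = 53.8 dB, ∠H = -109.8 deg

|j0.172 + 0.478| = √(0.172² + 0.478²) = 0.508
|j0.172| = 0.172
|H(j0.172)| = 43 / (0.508 × 0.172) = 492.12
20 log₁₀(492.12) = 53.84 dB
∠(j0.172 + 0.478) = arctan(0.172/0.478) = 19.79°
∠(j0.172) = 90.00°
∠H(j0.172) = − (19.79° + 90.00°) = -109.79°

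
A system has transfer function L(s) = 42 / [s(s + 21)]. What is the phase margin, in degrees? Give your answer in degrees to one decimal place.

Gain crossover: |L(jω)| = 1 at ω ≈ 1.99 rad/s.
∠L(j1.99) = −90° − arctan(1.99/21) ≈ -95.42°
PM = 180° + (-95.42°) = 84.58°

84.6 deg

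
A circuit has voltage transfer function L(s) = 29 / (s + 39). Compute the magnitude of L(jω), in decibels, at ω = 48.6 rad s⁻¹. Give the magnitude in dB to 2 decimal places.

|j48.6 + 39| = √(48.6² + 39²) = 62.31
|L(j48.6)| = 29 / 62.31 = 0.46539
20 log₁₀(0.46539) = -6.644 dB

-6.64 dB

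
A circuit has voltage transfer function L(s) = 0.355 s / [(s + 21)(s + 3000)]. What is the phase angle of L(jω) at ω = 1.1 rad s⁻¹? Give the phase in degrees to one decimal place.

87.0°

∠(j1.1) = 90.00°
∠(j1.1 + 21) = arctan(1.1/21) = 3.00°
∠(j1.1 + 3000) = arctan(1.1/3000) = 0.02°
∠L(j1.1) = 90.00° − (3.00° + 0.02°) = 86.98°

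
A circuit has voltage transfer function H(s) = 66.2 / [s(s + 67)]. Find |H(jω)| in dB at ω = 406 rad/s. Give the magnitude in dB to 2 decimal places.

-68.04 dB

|j406 + 67| = √(406² + 67²) = 411.5
|j406| = 406
|H(j406)| = 66.2 / (411.5 × 406) = 0.00039625
20 log₁₀(0.00039625) = -68.041 dB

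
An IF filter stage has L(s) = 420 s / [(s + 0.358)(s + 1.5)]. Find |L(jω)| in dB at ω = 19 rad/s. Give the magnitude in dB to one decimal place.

|j19| = 19
|j19 + 0.358| = √(19² + 0.358²) = 19
|j19 + 1.5| = √(19² + 1.5²) = 19.06
|L(j19)| = 420 × 19 / (19 × 19.06) = 22.033
20 log₁₀(22.033) = 26.86 dB

26.9 dB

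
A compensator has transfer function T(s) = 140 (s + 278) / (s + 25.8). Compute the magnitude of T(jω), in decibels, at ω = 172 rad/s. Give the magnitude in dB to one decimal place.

48.4 dB

|j172 + 278| = √(172² + 278²) = 326.9
|j172 + 25.8| = √(172² + 25.8²) = 173.9
|T(j172)| = 140 × 326.9 / 173.9 = 263.14
20 log₁₀(263.14) = 48.40 dB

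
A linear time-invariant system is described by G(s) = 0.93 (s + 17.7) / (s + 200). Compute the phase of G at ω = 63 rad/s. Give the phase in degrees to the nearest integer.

∠(j63 + 17.7) = arctan(63/17.7) = 74.31°
∠(j63 + 200) = arctan(63/200) = 17.48°
∠G(j63) = 74.31° − 17.48° = 56.82°

57°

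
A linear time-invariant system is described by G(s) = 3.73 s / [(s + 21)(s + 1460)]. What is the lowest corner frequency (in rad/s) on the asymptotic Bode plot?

21 rad/s

Break frequencies occur at each pole and zero magnitude: 21 rad/s, 1460 rad/s.
The lowest is 21 rad/s.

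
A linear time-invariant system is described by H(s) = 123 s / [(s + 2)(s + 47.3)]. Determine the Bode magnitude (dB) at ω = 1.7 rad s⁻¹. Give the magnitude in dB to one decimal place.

4.5 dB

|j1.7| = 1.7
|j1.7 + 2| = √(1.7² + 2²) = 2.625
|j1.7 + 47.3| = √(1.7² + 47.3²) = 47.33
|H(j1.7)| = 123 × 1.7 / (2.625 × 47.33) = 1.6831
20 log₁₀(1.6831) = 4.52 dB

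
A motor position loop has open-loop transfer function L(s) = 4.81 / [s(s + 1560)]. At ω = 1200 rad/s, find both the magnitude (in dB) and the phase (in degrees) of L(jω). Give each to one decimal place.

|L| = -113.8 dB, ∠L = -127.6°

|j1200 + 1560| = √(1200² + 1560²) = 1968
|j1200| = 1200
|L(j1200)| = 4.81 / (1968 × 1200) = 2.0366e-06
20 log₁₀(2.0366e-06) = -113.82 dB
∠(j1200 + 1560) = arctan(1200/1560) = 37.57°
∠(j1200) = 90.00°
∠L(j1200) = − (37.57° + 90.00°) = -127.57°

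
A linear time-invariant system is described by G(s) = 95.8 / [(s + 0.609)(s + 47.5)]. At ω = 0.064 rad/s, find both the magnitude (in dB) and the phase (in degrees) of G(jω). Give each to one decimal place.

|j0.064 + 0.609| = √(0.064² + 0.609²) = 0.6124
|j0.064 + 47.5| = √(0.064² + 47.5²) = 47.5
|G(j0.064)| = 95.8 / (0.6124 × 47.5) = 3.2936
20 log₁₀(3.2936) = 10.35 dB
∠(j0.064 + 0.609) = arctan(0.064/0.609) = 6.00°
∠(j0.064 + 47.5) = arctan(0.064/47.5) = 0.08°
∠G(j0.064) = − (6.00° + 0.08°) = -6.08°

|G| = 10.4 dB, ∠G = -6.1°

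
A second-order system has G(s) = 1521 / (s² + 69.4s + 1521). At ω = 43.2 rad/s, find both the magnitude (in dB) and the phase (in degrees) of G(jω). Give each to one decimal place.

|(j43.2)² + 69.4(j43.2) + 1521| = |-345.24 + j2998.1| = 3018
|G(j43.2)| = 1521 / 3018 = 0.50399
20 log₁₀(0.50399) = -5.95 dB
∠[(j43.2)² + 69.4(j43.2) + 1521] = ∠[-345.24 + j2998.1] = 96.57°
∠G(j43.2) = −96.57° = -96.57°

|G| = -6.0 dB, ∠G = -96.6°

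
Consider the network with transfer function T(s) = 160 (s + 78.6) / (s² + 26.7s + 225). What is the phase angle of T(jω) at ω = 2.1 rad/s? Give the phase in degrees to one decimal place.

-12.7°

∠(j2.1 + 78.6) = arctan(2.1/78.6) = 1.53°
∠[(j2.1)² + 26.7(j2.1) + 225] = ∠[220.59 + j56.07] = 14.26°
∠T(j2.1) = 1.53° − 14.26° = -12.73°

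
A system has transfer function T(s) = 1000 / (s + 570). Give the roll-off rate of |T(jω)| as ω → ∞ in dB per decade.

-20 dB/decade

With 0 zeros and 1 pole, the high-frequency asymptotic slope is 20 × (0 − 1) = -20 dB/decade.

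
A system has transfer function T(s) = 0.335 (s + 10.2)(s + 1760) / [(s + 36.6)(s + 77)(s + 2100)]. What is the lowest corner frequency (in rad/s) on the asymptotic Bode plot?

Break frequencies occur at each pole and zero magnitude: 10.2 rad/s, 36.6 rad/s, 77 rad/s, 1760 rad/s, 2100 rad/s.
The lowest is 10.2 rad/s.

10.2 rad/s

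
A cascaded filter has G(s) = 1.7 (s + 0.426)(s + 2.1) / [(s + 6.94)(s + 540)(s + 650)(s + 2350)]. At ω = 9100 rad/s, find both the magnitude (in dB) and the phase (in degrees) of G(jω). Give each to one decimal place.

|G| = -154.1 dB, ∠G = -158.0°

|j9100 + 0.426| = √(9100² + 0.426²) = 9100
|j9100 + 2.1| = √(9100² + 2.1²) = 9100
|j9100 + 6.94| = √(9100² + 6.94²) = 9100
|j9100 + 540| = √(9100² + 540²) = 9116
|j9100 + 650| = √(9100² + 650²) = 9123
|j9100 + 2350| = √(9100² + 2350²) = 9399
|G(j9100)| = 1.7 × 9100 × 9100 / (9100 × 9116 × 9123 × 9399) = 1.9792e-08
20 log₁₀(1.9792e-08) = -154.07 dB
∠(j9100 + 0.426) = arctan(9100/0.426) = 90.00°
∠(j9100 + 2.1) = arctan(9100/2.1) = 89.99°
∠(j9100 + 6.94) = arctan(9100/6.94) = 89.96°
∠(j9100 + 540) = arctan(9100/540) = 86.60°
∠(j9100 + 650) = arctan(9100/650) = 85.91°
∠(j9100 + 2350) = arctan(9100/2350) = 75.52°
∠G(j9100) = 90.00° + 89.99° − (89.96° + 86.60° + 85.91° + 75.52°) = -158.01°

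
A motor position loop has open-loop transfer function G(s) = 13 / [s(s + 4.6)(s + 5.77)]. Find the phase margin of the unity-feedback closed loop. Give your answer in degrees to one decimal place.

79.2°

Gain crossover: |G(jω)| = 1 at ω ≈ 0.485 rad/sec.
∠G(j0.485) = −90° − arctan(0.485/4.6) − arctan(0.485/5.77) ≈ -100.83°
PM = 180° + (-100.83°) = 79.17°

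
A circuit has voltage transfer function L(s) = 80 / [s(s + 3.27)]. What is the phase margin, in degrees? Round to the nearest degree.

21°

Gain crossover: |L(jω)| = 1 at ω ≈ 8.65 rad s⁻¹.
∠L(j8.65) = −90° − arctan(8.65/3.27) ≈ -159.29°
PM = 180° + (-159.29°) = 20.71°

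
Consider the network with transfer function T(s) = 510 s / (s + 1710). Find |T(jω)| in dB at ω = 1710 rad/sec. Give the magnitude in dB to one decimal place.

|j1710| = 1710
|j1710 + 1710| = √(1710² + 1710²) = 2418
|T(j1710)| = 510 × 1710 / 2418 = 360.62
20 log₁₀(360.62) = 51.14 dB

51.1 dB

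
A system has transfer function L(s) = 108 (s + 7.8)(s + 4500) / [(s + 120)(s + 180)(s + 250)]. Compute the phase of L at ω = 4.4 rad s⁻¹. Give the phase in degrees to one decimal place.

25.0°

∠(j4.4 + 7.8) = arctan(4.4/7.8) = 29.43°
∠(j4.4 + 4500) = arctan(4.4/4500) = 0.06°
∠(j4.4 + 120) = arctan(4.4/120) = 2.10°
∠(j4.4 + 180) = arctan(4.4/180) = 1.40°
∠(j4.4 + 250) = arctan(4.4/250) = 1.01°
∠L(j4.4) = 29.43° + 0.06° − (2.10° + 1.40° + 1.01°) = 24.97°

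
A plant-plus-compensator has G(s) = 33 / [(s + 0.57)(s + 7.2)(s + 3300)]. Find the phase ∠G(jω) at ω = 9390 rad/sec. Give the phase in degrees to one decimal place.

-250.6 deg

∠(j9390 + 0.57) = arctan(9390/0.57) = 90.00°
∠(j9390 + 7.2) = arctan(9390/7.2) = 89.96°
∠(j9390 + 3300) = arctan(9390/3300) = 70.64°
∠G(j9390) = − (90.00° + 89.96° + 70.64°) = -250.59°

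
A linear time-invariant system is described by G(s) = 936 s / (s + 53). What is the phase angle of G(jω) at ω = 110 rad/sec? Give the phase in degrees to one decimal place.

∠(j110) = 90.00°
∠(j110 + 53) = arctan(110/53) = 64.27°
∠G(j110) = 90.00° − 64.27° = 25.73°

25.7°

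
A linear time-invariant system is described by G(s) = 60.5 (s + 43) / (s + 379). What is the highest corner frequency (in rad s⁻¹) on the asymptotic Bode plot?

379 rad s⁻¹

Break frequencies occur at each pole and zero magnitude: 43 rad s⁻¹, 379 rad s⁻¹.
The highest is 379 rad s⁻¹.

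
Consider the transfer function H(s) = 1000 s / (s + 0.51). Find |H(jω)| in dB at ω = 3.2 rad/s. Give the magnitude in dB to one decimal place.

59.9 dB

|j3.2| = 3.2
|j3.2 + 0.51| = √(3.2² + 0.51²) = 3.24
|H(j3.2)| = 1000 × 3.2 / 3.24 = 987.54
20 log₁₀(987.54) = 59.89 dB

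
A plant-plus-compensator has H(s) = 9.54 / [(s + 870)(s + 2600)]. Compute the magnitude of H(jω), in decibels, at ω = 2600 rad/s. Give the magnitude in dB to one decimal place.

-120.5 dB

|j2600 + 870| = √(2600² + 870²) = 2742
|j2600 + 2600| = √(2600² + 2600²) = 3677
|H(j2600)| = 9.54 / (2742 × 3677) = 9.4633e-07
20 log₁₀(9.4633e-07) = -120.48 dB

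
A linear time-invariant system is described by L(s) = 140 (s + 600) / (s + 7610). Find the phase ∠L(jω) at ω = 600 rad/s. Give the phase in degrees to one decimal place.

40.5°

∠(j600 + 600) = arctan(600/600) = 45.00°
∠(j600 + 7610) = arctan(600/7610) = 4.51°
∠L(j600) = 45.00° − 4.51° = 40.49°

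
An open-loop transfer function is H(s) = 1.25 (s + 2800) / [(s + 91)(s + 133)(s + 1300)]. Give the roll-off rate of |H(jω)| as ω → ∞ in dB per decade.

With 1 zero and 3 poles, the high-frequency asymptotic slope is 20 × (1 − 3) = -40 dB/decade.

-40 dB/decade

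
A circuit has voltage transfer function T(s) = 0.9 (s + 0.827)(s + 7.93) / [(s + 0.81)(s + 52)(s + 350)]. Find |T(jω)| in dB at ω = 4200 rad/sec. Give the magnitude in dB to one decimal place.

|j4200 + 0.827| = √(4200² + 0.827²) = 4200
|j4200 + 7.93| = √(4200² + 7.93²) = 4200
|j4200 + 0.81| = √(4200² + 0.81²) = 4200
|j4200 + 52| = √(4200² + 52²) = 4200
|j4200 + 350| = √(4200² + 350²) = 4215
|T(j4200)| = 0.9 × 4200 × 4200 / (4200 × 4200 × 4215) = 0.00021353
20 log₁₀(0.00021353) = -73.41 dB

-73.4 dB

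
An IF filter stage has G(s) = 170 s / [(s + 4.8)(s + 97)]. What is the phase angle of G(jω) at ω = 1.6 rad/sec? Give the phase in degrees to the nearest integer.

∠(j1.6) = 90.00°
∠(j1.6 + 4.8) = arctan(1.6/4.8) = 18.43°
∠(j1.6 + 97) = arctan(1.6/97) = 0.94°
∠G(j1.6) = 90.00° − (18.43° + 0.94°) = 70.62°

71°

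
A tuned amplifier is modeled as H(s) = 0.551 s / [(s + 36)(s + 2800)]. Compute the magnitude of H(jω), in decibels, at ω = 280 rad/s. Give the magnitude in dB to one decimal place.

-74.2 dB

|j280| = 280
|j280 + 36| = √(280² + 36²) = 282.3
|j280 + 2800| = √(280² + 2800²) = 2814
|H(j280)| = 0.551 × 280 / (282.3 × 2814) = 0.00019421
20 log₁₀(0.00019421) = -74.23 dB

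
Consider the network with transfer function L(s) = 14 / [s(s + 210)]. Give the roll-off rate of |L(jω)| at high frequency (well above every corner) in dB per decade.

With 0 zeros and 2 poles, the high-frequency asymptotic slope is 20 × (0 − 2) = -40 dB/decade.

-40 dB/decade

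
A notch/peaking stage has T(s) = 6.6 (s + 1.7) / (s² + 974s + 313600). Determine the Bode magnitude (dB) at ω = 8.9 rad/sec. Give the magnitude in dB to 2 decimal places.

-74.39 dB

|j8.9 + 1.7| = √(8.9² + 1.7²) = 9.061
|(j8.9)² + 974(j8.9) + 313600| = |3.1352e+05 + j8668.6| = 3.136e+05
|T(j8.9)| = 6.6 × 9.061 / 3.136e+05 = 0.00019067
20 log₁₀(0.00019067) = -74.394 dB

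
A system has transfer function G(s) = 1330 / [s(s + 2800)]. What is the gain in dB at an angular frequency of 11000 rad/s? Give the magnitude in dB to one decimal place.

|j11000 + 2800| = √(11000² + 2800²) = 1.135e+04
|j11000| = 1.1e+04
|G(j11000)| = 1330 / (1.135e+04 × 1.1e+04) = 1.0652e-05
20 log₁₀(1.0652e-05) = -99.45 dB

-99.5 dB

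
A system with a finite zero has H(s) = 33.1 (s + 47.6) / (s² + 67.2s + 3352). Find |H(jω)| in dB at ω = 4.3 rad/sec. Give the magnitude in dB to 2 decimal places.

|j4.3 + 47.6| = √(4.3² + 47.6²) = 47.79
|(j4.3)² + 67.2(j4.3) + 3352| = |3333.5 + j288.96| = 3346
|H(j4.3)| = 33.1 × 47.79 / 3346 = 0.47279
20 log₁₀(0.47279) = -6.507 dB

-6.51 dB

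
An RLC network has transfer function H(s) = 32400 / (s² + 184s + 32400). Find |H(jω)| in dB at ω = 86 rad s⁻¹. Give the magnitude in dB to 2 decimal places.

|(j86)² + 184(j86) + 32400| = |25004 + j15824| = 2.959e+04
|H(j86)| = 32400 / 2.959e+04 = 1.0949
20 log₁₀(1.0949) = 0.788 dB

0.79 dB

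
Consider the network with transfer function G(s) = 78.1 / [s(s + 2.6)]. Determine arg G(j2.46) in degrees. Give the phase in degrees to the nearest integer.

-133°

∠(j2.46 + 2.6) = arctan(2.46/2.6) = 43.42°
∠(j2.46) = 90.00°
∠G(j2.46) = − (43.42° + 90.00°) = -133.42°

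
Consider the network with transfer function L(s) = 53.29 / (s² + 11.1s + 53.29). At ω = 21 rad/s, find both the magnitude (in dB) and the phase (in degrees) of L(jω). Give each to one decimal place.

|L| = -18.6 dB, ∠L = -149.0 deg

|(j21)² + 11.1(j21) + 53.29| = |-387.71 + j233.1| = 452.4
|L(j21)| = 53.29 / 452.4 = 0.1178
20 log₁₀(0.1178) = -18.58 dB
∠[(j21)² + 11.1(j21) + 53.29] = ∠[-387.71 + j233.1] = 148.98°
∠L(j21) = −148.98° = -148.98°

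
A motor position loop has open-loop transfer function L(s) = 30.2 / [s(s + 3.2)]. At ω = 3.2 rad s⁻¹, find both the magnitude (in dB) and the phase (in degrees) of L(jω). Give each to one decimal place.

|L| = 6.4 dB, ∠L = -135.0°

|j3.2 + 3.2| = √(3.2² + 3.2²) = 4.525
|j3.2| = 3.2
|L(j3.2)| = 30.2 / (4.525 × 3.2) = 2.0854
20 log₁₀(2.0854) = 6.38 dB
∠(j3.2 + 3.2) = arctan(3.2/3.2) = 45.00°
∠(j3.2) = 90.00°
∠L(j3.2) = − (45.00° + 90.00°) = -135.00°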